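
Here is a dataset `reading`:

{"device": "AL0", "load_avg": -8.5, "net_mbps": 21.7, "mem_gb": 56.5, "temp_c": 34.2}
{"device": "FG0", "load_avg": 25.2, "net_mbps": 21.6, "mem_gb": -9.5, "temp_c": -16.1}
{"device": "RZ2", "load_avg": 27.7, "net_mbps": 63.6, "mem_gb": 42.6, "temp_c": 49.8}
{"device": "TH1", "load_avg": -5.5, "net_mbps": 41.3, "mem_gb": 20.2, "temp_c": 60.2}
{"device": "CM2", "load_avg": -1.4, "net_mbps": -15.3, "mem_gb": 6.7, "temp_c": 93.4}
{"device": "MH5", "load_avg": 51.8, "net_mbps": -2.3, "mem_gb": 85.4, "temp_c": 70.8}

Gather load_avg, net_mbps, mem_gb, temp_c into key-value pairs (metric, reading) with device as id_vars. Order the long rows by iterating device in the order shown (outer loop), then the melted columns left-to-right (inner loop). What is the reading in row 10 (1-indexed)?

24 rows total (6 × 4). Row 10: index ⌊(10-1)/4⌋ = 2 into device → RZ2; (10-1) mod 4 = 1 into the melted columns → net_mbps.
So row 10 is (RZ2, net_mbps, 63.6); reading = 63.6.

63.6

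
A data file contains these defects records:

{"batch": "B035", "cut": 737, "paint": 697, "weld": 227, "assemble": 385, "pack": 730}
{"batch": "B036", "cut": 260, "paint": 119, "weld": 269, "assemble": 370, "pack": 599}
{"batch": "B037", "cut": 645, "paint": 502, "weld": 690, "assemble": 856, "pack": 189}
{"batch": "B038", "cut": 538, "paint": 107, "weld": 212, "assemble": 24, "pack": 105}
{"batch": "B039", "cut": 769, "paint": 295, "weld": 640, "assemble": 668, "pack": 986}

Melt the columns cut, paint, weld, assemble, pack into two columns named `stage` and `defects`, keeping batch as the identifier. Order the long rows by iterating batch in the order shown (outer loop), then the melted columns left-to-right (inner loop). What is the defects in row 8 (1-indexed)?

269

25 rows total (5 × 5). Row 8: index ⌊(8-1)/5⌋ = 1 into batch → B036; (8-1) mod 5 = 2 into the melted columns → weld.
So row 8 is (B036, weld, 269); defects = 269.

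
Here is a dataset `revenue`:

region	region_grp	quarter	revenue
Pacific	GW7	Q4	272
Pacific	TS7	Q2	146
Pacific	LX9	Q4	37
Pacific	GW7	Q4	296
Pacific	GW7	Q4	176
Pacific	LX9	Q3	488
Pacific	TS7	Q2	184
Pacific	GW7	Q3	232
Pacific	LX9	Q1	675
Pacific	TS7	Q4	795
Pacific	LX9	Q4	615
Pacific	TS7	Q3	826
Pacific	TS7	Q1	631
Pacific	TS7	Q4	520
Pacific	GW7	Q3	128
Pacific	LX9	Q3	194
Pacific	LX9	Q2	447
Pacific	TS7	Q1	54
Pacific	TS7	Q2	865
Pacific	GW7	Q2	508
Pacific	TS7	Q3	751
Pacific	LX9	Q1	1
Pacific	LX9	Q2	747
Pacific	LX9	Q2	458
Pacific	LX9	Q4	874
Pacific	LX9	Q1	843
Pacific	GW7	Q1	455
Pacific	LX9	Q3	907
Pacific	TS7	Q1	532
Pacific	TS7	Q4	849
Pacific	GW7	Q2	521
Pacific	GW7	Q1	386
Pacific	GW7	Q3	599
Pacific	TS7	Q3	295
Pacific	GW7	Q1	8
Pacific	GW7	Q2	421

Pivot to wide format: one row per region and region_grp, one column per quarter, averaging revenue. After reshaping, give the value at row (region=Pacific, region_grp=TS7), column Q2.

Rows with region=Pacific, region_grp=TS7 and quarter=Q2: revenue values are 146, 184, 865.
(146 + 184 + 865) / 3 = 398.33.

398.33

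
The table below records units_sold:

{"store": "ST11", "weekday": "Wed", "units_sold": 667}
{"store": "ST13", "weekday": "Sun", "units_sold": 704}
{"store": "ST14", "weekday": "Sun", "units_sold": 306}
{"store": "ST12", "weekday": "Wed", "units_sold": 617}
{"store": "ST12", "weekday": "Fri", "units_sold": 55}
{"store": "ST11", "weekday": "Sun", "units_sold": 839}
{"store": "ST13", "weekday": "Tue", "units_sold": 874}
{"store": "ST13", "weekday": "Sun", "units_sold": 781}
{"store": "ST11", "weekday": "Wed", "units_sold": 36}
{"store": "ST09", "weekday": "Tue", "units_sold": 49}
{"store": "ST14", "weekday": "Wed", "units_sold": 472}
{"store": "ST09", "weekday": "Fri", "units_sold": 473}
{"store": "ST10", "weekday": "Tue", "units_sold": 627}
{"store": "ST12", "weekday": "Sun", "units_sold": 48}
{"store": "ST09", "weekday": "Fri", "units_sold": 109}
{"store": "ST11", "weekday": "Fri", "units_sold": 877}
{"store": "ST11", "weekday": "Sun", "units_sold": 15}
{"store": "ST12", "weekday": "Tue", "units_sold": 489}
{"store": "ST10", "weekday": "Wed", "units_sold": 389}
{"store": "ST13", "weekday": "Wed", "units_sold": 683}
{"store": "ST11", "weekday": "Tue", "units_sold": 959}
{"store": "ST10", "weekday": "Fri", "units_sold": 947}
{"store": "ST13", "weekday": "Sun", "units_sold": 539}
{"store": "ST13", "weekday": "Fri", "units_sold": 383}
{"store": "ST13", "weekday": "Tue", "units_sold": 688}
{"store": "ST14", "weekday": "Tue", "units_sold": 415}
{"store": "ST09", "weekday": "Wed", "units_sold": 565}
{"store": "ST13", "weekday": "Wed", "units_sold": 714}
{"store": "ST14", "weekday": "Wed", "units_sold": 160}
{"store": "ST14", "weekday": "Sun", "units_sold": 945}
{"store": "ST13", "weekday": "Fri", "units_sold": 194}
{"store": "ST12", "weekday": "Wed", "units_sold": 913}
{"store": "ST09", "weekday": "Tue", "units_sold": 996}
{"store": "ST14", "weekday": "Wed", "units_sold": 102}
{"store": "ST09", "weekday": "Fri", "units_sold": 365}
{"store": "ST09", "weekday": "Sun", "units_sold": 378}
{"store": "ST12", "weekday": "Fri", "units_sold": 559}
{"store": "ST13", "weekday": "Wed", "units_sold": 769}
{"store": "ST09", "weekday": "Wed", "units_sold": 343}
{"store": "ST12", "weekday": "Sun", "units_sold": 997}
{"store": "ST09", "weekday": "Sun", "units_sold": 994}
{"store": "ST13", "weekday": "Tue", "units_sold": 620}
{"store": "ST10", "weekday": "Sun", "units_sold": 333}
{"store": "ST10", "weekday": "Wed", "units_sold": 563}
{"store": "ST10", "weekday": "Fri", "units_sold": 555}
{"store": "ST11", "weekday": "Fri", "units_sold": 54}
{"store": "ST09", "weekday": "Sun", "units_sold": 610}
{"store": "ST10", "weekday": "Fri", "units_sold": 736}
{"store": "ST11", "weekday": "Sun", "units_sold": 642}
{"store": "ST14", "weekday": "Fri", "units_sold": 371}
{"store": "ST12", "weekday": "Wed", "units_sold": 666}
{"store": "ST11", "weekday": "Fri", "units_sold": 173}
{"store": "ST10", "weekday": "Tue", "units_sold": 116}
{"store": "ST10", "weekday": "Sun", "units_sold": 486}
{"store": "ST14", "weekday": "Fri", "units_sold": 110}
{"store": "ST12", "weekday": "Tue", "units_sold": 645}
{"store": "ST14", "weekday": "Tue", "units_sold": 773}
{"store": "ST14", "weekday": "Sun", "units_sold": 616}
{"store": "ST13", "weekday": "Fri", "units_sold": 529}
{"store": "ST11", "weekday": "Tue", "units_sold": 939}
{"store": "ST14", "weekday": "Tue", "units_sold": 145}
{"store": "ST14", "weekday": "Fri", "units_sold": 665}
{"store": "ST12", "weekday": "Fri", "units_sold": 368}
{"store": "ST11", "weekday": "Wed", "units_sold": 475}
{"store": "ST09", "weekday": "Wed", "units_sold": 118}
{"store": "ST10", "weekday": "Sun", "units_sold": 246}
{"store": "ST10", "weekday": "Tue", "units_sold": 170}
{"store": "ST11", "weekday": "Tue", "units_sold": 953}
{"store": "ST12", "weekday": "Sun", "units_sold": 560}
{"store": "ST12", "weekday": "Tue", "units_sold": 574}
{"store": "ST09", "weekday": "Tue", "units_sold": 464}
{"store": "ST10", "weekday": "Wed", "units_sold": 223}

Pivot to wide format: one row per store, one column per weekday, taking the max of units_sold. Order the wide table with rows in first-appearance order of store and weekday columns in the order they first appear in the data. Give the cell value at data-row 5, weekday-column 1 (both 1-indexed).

565

With rows in first-appearance order of store, row 5 is store=ST09. weekday columns in first-appearance order: Wed, Sun, Fri, Tue; column 1 is Wed.
Long rows with store=ST09, weekday=Wed: max(565, 343, 118) = 565.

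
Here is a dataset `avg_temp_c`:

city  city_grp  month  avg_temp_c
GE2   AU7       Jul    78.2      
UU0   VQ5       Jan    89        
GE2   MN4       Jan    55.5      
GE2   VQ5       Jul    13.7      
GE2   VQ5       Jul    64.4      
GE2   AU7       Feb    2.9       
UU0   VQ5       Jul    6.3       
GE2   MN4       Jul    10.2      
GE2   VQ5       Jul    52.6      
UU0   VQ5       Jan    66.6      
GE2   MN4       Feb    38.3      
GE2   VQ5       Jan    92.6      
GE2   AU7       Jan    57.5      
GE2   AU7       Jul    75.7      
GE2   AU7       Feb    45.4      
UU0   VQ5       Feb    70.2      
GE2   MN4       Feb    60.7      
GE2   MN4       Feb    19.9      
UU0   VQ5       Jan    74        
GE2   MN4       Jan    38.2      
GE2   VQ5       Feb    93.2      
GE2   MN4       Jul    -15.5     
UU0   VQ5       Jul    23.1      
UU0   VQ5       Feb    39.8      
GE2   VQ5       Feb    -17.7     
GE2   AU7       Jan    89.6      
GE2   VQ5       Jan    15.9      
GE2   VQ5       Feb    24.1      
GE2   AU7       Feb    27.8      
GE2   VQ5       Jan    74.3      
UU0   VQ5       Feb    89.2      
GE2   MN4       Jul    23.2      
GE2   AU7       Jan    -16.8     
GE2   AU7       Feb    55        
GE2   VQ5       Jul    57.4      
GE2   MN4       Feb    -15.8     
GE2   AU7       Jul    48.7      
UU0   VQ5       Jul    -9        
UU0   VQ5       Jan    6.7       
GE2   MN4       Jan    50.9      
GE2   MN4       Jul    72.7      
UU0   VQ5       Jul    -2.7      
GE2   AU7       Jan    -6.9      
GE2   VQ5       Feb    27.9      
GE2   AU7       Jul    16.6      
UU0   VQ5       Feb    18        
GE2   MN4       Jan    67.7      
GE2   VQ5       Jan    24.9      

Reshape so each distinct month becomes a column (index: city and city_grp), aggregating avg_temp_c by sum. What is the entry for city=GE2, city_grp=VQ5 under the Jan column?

207.7

Rows with city=GE2, city_grp=VQ5 and month=Jan: avg_temp_c values are 92.6, 15.9, 74.3, 24.9.
92.6 + 15.9 + 74.3 + 24.9 = 207.7.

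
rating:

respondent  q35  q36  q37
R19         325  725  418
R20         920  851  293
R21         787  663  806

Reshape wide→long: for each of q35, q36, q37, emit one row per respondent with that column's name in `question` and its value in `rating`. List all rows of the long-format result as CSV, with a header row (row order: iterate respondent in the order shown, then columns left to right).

respondent,question,rating
R19,q35,325
R19,q36,725
R19,q37,418
R20,q35,920
R20,q36,851
R20,q37,293
R21,q35,787
R21,q36,663
R21,q37,806

Each (respondent, column) pair becomes one row: 3 × 3 = 9 rows.
For example, (R19, q35) → rating=325.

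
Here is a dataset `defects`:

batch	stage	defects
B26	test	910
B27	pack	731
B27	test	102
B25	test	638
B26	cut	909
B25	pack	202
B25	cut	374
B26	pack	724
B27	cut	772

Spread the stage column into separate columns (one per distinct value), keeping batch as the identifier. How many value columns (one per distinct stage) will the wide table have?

3

3 distinct stage values: cut, test, pack.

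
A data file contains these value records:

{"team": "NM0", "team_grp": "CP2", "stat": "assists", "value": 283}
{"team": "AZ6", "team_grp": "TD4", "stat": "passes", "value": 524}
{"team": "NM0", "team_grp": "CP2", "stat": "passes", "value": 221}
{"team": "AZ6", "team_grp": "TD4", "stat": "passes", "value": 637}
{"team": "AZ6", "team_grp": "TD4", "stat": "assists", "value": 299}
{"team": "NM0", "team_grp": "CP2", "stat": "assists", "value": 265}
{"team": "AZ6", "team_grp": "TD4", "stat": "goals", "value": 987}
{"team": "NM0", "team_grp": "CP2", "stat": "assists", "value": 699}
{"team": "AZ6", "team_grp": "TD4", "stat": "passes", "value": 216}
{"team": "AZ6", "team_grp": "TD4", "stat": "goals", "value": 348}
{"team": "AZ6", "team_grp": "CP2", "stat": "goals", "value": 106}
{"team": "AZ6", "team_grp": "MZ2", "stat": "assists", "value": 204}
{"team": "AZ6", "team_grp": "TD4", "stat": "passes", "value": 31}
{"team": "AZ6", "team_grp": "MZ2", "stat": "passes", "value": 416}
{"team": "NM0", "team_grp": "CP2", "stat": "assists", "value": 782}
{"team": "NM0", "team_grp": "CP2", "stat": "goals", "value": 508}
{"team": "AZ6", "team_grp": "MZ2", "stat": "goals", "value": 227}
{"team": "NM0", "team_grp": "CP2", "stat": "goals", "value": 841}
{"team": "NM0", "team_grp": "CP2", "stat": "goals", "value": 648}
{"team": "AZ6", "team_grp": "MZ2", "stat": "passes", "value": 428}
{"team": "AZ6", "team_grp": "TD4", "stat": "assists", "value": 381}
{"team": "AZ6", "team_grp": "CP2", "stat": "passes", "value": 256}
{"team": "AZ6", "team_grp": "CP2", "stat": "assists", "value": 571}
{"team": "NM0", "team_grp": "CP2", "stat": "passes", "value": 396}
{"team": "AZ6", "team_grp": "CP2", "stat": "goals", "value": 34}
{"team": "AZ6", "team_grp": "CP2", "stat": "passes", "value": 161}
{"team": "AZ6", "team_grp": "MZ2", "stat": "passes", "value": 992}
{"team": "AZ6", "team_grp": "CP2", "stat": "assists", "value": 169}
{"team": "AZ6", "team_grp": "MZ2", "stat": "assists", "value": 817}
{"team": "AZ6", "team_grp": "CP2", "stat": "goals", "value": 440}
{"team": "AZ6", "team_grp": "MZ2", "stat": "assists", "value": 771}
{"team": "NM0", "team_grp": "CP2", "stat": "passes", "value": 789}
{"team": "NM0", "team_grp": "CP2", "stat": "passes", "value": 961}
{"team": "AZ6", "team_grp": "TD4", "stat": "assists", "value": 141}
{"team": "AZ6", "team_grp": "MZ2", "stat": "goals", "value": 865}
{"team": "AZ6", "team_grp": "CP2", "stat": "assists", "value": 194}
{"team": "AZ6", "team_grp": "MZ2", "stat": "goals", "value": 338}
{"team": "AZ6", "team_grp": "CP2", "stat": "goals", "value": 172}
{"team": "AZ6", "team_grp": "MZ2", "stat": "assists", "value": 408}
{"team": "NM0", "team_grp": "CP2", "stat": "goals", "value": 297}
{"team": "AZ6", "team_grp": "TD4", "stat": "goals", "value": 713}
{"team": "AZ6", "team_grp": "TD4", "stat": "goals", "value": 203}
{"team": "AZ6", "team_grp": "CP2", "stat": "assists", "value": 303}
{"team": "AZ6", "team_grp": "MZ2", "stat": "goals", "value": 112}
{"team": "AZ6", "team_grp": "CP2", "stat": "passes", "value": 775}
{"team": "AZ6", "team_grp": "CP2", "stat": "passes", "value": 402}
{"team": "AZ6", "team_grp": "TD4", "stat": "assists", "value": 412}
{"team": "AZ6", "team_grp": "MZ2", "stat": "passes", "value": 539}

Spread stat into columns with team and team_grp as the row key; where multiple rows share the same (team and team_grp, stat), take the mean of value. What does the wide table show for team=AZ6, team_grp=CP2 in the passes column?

Rows with team=AZ6, team_grp=CP2 and stat=passes: value values are 256, 161, 775, 402.
(256 + 161 + 775 + 402) / 4 = 398.50.

398.50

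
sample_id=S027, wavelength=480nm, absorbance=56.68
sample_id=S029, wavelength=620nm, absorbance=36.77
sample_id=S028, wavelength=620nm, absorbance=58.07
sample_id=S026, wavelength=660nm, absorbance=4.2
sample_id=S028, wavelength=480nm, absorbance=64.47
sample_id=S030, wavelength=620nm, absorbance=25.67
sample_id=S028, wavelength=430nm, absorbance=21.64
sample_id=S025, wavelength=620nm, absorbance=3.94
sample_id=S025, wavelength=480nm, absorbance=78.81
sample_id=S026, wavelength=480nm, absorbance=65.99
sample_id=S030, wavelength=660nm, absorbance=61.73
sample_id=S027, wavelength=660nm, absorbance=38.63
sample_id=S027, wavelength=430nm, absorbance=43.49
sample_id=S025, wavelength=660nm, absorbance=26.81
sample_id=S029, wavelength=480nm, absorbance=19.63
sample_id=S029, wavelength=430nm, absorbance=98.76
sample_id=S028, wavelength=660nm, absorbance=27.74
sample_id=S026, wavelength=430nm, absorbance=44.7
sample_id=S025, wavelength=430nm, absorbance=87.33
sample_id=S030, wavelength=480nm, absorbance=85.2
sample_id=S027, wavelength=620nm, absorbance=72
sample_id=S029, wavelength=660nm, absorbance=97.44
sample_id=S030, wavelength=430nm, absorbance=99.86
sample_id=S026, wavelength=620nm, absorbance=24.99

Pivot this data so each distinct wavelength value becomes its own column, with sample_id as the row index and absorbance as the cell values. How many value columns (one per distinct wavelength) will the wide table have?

4

4 distinct wavelength values: 430nm, 480nm, 620nm, 660nm.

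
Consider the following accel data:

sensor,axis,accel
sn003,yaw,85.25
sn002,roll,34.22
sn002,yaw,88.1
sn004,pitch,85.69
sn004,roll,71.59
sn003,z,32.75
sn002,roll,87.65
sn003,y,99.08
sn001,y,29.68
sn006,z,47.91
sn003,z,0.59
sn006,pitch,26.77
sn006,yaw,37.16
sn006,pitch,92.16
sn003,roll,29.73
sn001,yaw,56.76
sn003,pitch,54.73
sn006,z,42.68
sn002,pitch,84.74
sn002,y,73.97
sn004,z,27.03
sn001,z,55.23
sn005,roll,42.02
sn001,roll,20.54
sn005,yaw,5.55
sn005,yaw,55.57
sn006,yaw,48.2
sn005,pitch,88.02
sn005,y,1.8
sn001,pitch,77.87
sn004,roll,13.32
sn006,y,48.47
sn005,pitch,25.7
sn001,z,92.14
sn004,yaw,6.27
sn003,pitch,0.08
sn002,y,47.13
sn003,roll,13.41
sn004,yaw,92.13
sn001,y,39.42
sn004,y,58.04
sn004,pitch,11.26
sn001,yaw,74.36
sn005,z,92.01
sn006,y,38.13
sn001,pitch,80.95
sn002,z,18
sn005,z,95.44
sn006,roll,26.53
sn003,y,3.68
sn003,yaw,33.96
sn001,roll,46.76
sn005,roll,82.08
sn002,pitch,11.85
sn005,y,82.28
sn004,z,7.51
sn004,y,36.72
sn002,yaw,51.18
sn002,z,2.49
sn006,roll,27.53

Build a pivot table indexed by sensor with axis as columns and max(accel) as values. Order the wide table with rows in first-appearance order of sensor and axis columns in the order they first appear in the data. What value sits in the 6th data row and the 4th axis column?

95.44

With rows in first-appearance order of sensor, row 6 is sensor=sn005. axis columns in first-appearance order: yaw, roll, pitch, z, y; column 4 is z.
Long rows with sensor=sn005, axis=z: max(92.01, 95.44) = 95.44.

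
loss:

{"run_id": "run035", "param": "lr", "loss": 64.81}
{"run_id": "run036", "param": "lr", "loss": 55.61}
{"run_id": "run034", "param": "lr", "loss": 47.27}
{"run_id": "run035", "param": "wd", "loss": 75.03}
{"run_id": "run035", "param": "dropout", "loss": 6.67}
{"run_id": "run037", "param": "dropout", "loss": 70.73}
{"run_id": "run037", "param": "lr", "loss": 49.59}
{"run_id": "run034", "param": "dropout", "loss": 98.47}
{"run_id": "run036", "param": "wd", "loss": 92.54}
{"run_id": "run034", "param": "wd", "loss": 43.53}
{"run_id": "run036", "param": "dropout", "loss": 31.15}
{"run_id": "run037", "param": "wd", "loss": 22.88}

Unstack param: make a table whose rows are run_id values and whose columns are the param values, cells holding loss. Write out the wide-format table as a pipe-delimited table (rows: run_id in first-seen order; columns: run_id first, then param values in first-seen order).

| run_id | lr | wd | dropout |
| run035 | 64.81 | 75.03 | 6.67 |
| run036 | 55.61 | 92.54 | 31.15 |
| run034 | 47.27 | 43.53 | 98.47 |
| run037 | 49.59 | 22.88 | 70.73 |

Columns: run_id plus the 3 distinct param values (lr, wd, dropout).
For example, row run035 column lr takes loss=64.81 from the long row (run035, lr).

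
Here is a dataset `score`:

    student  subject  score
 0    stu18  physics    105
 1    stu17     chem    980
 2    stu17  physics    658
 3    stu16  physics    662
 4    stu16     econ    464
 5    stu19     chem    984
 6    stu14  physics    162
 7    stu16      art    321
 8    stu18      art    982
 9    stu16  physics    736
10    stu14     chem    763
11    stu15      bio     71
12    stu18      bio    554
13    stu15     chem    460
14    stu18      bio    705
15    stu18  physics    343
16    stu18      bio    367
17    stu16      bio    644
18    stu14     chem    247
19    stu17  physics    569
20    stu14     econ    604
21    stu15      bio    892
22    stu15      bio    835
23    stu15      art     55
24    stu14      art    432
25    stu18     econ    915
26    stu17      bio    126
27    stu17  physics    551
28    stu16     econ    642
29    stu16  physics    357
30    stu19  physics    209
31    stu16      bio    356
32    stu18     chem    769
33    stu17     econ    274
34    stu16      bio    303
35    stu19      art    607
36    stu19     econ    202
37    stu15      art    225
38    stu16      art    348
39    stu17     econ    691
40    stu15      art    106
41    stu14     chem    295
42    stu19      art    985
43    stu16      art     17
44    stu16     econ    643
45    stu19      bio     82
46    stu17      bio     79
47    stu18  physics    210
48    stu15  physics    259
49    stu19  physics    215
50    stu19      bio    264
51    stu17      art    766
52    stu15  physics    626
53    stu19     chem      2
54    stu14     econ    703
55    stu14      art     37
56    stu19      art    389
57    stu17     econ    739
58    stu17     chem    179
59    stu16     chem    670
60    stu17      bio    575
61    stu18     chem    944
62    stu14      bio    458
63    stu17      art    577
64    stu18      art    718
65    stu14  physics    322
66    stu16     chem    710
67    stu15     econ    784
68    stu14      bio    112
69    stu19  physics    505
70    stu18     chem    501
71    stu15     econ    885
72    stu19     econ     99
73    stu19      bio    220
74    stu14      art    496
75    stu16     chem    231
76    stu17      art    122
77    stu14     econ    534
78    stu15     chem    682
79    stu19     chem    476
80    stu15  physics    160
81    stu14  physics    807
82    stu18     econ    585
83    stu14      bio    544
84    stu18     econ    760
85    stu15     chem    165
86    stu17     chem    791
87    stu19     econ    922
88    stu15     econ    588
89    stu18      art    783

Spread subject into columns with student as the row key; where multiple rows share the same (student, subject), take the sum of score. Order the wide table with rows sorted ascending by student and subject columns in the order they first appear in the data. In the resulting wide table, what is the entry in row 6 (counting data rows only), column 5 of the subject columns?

566

With rows sorted ascending by student, row 6 is student=stu19. subject columns in first-appearance order: physics, chem, econ, art, bio; column 5 is bio.
Long rows with student=stu19, subject=bio: 82 + 264 + 220 = 566.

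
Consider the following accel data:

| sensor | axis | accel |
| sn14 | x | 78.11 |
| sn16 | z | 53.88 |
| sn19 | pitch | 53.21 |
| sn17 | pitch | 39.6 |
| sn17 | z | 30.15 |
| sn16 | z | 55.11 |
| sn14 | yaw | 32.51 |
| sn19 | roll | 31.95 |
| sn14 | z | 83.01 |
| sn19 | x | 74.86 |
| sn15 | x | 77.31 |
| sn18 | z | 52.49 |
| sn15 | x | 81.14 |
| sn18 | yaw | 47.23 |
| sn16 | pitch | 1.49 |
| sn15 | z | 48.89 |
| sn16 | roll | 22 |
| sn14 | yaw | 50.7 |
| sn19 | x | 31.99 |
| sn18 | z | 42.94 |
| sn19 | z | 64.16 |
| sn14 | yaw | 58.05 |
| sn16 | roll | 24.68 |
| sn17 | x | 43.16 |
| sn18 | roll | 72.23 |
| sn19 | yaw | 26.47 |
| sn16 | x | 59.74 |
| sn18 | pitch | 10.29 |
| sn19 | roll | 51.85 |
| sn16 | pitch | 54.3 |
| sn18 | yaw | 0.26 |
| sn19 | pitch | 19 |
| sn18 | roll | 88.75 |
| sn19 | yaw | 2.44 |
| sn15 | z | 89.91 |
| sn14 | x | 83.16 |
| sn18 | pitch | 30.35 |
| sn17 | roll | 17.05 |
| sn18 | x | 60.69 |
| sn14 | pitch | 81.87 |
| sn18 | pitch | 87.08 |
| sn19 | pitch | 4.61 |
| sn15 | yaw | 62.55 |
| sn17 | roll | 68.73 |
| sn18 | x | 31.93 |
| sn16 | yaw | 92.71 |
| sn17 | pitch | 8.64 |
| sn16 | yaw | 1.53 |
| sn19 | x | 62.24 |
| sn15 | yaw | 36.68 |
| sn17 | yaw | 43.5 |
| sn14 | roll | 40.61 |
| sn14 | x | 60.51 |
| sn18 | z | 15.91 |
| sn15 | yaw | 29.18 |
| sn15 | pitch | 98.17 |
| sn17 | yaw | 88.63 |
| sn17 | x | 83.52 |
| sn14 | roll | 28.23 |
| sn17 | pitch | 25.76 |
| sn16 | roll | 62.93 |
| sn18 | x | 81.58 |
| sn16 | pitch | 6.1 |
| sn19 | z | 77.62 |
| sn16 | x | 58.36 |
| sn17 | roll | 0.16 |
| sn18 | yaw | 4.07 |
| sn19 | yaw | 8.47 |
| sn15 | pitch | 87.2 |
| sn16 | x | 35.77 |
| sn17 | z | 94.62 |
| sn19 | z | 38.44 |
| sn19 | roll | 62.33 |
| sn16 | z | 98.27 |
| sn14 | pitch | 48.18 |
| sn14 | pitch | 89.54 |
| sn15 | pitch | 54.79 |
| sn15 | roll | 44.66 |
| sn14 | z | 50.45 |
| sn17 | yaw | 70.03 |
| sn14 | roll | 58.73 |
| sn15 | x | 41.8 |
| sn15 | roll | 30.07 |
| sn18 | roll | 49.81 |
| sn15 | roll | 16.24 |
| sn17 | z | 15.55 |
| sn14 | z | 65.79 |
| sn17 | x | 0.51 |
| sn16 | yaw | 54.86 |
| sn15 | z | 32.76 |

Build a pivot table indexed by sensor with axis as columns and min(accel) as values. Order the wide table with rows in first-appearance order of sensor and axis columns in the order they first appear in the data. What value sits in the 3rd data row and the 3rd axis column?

With rows in first-appearance order of sensor, row 3 is sensor=sn19. axis columns in first-appearance order: x, z, pitch, yaw, roll; column 3 is pitch.
Long rows with sensor=sn19, axis=pitch: min(53.21, 19, 4.61) = 4.61.

4.61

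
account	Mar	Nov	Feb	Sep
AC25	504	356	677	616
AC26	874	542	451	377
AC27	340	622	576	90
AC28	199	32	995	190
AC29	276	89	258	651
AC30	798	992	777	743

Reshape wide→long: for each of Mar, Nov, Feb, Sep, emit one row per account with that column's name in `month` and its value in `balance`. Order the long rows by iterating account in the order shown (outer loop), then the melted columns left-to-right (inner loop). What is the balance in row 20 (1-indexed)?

651

24 rows total (6 × 4). Row 20: index ⌊(20-1)/4⌋ = 4 into account → AC29; (20-1) mod 4 = 3 into the melted columns → Sep.
So row 20 is (AC29, Sep, 651); balance = 651.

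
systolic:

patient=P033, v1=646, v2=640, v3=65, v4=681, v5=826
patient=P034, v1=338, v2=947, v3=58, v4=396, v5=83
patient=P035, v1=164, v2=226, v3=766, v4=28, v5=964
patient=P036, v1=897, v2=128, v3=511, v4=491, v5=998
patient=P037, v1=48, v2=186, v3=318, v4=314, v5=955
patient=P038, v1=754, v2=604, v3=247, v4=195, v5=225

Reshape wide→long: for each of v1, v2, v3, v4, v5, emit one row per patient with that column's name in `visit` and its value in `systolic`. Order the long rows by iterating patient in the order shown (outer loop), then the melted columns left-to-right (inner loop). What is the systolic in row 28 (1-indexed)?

247

30 rows total (6 × 5). Row 28: index ⌊(28-1)/5⌋ = 5 into patient → P038; (28-1) mod 5 = 2 into the melted columns → v3.
So row 28 is (P038, v3, 247); systolic = 247.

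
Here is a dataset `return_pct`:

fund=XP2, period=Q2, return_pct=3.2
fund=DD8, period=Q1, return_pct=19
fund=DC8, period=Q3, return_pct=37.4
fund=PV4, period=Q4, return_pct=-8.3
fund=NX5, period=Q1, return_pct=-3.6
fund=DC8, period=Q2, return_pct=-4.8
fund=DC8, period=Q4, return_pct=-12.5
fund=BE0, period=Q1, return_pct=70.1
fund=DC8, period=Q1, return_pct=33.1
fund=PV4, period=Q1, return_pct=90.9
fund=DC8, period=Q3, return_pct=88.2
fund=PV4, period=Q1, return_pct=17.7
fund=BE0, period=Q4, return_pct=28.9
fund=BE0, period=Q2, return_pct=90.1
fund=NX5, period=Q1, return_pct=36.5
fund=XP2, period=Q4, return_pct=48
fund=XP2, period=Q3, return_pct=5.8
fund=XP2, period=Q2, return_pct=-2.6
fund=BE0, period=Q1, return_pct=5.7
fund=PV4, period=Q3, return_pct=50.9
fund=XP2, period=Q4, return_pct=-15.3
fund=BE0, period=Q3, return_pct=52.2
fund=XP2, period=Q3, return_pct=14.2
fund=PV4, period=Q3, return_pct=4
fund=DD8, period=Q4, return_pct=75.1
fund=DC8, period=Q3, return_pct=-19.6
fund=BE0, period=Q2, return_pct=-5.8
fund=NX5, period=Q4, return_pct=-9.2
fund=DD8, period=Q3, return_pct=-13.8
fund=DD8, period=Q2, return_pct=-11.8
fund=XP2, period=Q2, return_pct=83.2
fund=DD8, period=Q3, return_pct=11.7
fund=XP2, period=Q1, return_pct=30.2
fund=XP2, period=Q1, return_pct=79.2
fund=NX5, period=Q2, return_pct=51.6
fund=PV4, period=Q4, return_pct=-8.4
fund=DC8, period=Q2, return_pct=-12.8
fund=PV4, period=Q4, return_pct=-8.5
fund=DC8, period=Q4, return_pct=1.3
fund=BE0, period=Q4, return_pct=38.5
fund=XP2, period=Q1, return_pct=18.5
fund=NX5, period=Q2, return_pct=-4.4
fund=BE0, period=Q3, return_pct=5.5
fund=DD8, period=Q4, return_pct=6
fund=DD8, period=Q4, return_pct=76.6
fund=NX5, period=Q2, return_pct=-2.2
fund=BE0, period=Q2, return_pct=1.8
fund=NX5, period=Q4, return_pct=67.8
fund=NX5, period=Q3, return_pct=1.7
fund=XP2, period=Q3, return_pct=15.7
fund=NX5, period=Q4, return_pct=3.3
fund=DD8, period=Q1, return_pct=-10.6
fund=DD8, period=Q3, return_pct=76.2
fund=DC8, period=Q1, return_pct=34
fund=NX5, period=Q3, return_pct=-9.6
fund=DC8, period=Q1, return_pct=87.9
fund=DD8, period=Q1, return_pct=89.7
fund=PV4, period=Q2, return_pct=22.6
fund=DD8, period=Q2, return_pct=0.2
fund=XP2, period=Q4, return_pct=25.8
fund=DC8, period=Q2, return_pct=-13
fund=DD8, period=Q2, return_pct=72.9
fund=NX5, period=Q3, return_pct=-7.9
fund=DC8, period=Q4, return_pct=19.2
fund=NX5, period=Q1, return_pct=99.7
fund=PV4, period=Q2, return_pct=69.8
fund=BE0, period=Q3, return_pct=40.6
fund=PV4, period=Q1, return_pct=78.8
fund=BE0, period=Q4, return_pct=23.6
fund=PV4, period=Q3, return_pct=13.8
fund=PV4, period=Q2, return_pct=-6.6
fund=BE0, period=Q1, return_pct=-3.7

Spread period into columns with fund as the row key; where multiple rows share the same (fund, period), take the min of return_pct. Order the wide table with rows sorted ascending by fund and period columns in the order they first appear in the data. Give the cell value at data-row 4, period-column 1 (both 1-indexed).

-4.4

With rows sorted ascending by fund, row 4 is fund=NX5. period columns in first-appearance order: Q2, Q1, Q3, Q4; column 1 is Q2.
Long rows with fund=NX5, period=Q2: min(51.6, -4.4, -2.2) = -4.4.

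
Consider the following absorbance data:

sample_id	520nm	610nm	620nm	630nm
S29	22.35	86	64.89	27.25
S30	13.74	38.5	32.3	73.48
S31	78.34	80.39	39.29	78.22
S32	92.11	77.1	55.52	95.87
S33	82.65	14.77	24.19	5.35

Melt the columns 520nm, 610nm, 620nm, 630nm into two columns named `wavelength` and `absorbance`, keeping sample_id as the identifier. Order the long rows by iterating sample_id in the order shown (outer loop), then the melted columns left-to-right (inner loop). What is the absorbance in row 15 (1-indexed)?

20 rows total (5 × 4). Row 15: index ⌊(15-1)/4⌋ = 3 into sample_id → S32; (15-1) mod 4 = 2 into the melted columns → 620nm.
So row 15 is (S32, 620nm, 55.52); absorbance = 55.52.

55.52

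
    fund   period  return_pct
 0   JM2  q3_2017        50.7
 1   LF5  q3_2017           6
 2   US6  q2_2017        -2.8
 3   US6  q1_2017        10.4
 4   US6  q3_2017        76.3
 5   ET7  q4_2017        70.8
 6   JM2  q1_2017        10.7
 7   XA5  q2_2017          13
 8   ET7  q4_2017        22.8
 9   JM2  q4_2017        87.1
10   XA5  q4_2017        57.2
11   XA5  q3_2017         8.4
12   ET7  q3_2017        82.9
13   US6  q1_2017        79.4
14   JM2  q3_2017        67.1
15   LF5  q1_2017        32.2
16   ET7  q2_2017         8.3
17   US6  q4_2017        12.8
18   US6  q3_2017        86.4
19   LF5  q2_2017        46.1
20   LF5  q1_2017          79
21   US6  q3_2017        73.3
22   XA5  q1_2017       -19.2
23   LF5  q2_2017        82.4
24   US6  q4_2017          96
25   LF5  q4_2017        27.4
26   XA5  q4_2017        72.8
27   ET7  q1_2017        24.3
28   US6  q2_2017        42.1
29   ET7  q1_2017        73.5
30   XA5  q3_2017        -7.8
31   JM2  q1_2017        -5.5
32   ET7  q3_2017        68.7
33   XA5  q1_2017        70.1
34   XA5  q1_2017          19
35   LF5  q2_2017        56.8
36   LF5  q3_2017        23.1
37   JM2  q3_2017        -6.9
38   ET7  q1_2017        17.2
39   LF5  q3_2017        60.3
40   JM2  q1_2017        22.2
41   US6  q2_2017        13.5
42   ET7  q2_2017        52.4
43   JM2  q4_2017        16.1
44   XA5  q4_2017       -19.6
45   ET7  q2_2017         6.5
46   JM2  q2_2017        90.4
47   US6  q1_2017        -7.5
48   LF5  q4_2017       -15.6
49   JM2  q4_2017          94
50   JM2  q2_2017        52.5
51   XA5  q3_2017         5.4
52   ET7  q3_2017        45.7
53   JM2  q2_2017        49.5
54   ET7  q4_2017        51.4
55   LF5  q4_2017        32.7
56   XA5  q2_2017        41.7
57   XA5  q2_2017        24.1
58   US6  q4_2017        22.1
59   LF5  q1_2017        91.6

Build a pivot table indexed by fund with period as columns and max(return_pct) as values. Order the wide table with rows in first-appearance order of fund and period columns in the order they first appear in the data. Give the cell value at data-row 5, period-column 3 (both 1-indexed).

With rows in first-appearance order of fund, row 5 is fund=XA5. period columns in first-appearance order: q3_2017, q2_2017, q1_2017, q4_2017; column 3 is q1_2017.
Long rows with fund=XA5, period=q1_2017: max(-19.2, 70.1, 19) = 70.1.

70.1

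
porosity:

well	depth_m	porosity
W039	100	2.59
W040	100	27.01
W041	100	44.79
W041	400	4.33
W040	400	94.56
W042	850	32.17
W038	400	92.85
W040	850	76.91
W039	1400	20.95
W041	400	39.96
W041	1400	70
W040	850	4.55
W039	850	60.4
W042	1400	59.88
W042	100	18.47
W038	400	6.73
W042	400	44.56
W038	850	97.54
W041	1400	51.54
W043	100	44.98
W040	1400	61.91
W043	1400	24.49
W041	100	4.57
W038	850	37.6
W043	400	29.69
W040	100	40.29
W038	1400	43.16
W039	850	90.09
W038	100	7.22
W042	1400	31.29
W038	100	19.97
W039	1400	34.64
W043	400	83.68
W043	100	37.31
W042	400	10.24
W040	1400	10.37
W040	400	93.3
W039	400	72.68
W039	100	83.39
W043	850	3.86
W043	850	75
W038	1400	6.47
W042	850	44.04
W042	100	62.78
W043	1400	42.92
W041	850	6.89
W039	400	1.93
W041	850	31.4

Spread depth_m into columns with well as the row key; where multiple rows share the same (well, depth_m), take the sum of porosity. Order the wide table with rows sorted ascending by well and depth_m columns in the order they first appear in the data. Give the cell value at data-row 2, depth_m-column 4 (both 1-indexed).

55.59

With rows sorted ascending by well, row 2 is well=W039. depth_m columns in first-appearance order: 100, 400, 850, 1400; column 4 is 1400.
Long rows with well=W039, depth_m=1400: 20.95 + 34.64 = 55.59.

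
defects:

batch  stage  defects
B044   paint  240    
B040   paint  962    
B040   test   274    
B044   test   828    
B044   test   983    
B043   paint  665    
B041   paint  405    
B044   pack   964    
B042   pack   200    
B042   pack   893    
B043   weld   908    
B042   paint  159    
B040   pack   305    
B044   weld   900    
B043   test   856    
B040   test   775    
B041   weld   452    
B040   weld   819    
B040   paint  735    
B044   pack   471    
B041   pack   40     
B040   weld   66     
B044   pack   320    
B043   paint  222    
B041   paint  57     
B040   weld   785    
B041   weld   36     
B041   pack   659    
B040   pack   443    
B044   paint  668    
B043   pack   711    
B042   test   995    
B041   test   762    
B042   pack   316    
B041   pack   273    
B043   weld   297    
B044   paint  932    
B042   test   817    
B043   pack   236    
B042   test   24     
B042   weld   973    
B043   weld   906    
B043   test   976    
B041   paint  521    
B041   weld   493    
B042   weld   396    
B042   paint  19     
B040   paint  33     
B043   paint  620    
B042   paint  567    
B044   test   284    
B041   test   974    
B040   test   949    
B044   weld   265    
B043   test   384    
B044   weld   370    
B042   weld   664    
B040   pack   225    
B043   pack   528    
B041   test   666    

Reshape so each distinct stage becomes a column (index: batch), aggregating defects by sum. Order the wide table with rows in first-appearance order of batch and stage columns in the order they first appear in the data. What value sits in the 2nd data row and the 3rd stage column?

973

With rows in first-appearance order of batch, row 2 is batch=B040. stage columns in first-appearance order: paint, test, pack, weld; column 3 is pack.
Long rows with batch=B040, stage=pack: 305 + 443 + 225 = 973.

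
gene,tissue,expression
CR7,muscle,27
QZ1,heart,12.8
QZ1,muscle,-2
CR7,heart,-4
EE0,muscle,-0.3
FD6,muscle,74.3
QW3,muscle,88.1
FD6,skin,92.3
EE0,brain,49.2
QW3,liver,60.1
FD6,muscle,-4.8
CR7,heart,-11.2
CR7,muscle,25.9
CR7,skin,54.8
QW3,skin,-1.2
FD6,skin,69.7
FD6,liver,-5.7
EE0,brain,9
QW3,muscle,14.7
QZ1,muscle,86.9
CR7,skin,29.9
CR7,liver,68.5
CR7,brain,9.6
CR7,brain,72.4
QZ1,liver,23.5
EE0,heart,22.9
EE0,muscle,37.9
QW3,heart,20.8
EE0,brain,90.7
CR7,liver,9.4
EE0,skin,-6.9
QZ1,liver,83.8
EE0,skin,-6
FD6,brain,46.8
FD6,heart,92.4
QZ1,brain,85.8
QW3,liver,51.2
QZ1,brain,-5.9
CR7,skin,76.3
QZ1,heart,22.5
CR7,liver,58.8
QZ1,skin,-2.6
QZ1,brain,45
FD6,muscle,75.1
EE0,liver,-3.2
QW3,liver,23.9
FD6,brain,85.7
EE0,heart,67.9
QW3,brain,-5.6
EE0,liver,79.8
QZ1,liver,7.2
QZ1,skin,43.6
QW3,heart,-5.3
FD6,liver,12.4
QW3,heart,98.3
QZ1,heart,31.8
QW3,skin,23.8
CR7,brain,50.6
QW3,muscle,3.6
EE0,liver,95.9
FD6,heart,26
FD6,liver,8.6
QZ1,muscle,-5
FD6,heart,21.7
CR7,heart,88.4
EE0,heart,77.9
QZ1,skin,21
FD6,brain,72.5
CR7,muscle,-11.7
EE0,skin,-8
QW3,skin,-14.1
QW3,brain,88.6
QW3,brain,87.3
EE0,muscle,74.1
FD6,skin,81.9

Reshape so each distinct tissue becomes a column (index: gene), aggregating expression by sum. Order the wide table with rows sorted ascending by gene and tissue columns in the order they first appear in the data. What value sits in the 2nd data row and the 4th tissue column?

148.9

With rows sorted ascending by gene, row 2 is gene=EE0. tissue columns in first-appearance order: muscle, heart, skin, brain, liver; column 4 is brain.
Long rows with gene=EE0, tissue=brain: 49.2 + 9 + 90.7 = 148.9.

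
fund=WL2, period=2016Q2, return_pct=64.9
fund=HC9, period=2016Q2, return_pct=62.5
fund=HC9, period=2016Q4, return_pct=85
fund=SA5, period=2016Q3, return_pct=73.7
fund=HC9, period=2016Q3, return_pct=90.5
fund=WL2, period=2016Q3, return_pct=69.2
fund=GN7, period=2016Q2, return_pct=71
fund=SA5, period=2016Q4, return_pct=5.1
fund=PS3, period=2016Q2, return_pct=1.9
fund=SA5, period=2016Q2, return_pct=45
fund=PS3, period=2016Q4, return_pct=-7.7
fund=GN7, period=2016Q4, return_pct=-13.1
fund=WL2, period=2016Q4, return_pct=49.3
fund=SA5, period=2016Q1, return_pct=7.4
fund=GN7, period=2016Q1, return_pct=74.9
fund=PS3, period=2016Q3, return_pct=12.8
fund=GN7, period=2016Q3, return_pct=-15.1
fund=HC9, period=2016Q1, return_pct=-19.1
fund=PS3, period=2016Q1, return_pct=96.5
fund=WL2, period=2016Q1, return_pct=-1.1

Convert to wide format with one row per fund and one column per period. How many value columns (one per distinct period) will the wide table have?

4

4 distinct period values: 2016Q1, 2016Q2, 2016Q3, 2016Q4.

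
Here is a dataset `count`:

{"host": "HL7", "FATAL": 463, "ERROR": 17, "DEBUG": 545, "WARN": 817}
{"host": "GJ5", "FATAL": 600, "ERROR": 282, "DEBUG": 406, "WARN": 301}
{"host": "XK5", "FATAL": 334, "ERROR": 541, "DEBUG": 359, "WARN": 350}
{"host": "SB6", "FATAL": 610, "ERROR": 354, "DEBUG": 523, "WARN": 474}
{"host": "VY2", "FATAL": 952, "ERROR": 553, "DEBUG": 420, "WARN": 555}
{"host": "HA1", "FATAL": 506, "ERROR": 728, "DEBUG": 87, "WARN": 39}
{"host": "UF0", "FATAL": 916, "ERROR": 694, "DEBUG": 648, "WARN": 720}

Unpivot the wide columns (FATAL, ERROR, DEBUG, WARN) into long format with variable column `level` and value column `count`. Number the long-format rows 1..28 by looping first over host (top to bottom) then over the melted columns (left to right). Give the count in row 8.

301

28 rows total (7 × 4). Row 8: index ⌊(8-1)/4⌋ = 1 into host → GJ5; (8-1) mod 4 = 3 into the melted columns → WARN.
So row 8 is (GJ5, WARN, 301); count = 301.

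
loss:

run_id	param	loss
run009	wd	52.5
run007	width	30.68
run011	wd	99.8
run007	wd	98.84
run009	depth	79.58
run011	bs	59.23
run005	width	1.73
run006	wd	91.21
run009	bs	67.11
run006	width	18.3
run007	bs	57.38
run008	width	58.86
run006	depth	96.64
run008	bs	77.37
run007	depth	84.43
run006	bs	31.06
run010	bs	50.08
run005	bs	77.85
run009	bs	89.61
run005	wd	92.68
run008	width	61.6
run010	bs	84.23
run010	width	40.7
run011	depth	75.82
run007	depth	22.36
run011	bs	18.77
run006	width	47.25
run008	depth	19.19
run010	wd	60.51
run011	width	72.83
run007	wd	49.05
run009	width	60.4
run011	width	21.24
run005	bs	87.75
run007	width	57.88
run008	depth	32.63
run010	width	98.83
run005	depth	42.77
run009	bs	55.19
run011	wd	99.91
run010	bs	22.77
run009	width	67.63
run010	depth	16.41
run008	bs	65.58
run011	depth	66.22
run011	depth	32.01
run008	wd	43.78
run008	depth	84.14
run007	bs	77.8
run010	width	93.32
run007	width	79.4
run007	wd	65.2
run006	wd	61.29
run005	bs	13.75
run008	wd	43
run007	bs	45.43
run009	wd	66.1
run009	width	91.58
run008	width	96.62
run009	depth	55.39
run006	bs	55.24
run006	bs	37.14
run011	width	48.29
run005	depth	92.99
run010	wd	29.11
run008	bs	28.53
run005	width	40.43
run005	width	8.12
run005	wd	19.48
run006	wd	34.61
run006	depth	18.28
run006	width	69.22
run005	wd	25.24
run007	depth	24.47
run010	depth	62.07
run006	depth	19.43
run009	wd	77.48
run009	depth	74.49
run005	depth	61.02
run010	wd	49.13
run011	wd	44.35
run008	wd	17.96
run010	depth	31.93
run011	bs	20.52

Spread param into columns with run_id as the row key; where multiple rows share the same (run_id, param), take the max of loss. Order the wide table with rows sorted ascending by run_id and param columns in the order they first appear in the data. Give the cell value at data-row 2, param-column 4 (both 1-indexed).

With rows sorted ascending by run_id, row 2 is run_id=run006. param columns in first-appearance order: wd, width, depth, bs; column 4 is bs.
Long rows with run_id=run006, param=bs: max(31.06, 55.24, 37.14) = 55.24.

55.24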